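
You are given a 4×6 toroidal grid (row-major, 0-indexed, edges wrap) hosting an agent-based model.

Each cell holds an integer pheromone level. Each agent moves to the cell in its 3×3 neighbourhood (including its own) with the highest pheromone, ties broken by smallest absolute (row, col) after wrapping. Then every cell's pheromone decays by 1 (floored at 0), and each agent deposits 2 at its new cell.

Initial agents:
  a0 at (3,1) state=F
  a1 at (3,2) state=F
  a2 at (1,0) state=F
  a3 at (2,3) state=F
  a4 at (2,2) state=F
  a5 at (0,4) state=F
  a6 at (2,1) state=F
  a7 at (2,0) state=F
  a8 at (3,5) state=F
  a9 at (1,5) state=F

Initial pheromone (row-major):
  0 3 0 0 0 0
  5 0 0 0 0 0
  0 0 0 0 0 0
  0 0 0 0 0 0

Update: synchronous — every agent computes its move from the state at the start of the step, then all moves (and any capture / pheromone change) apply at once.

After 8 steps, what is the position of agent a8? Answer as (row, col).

(1, 0)

t=1: a0@(0,1) a1@(0,1) a2@(1,0) a3@(1,2) a4@(1,1) a5@(0,3) a6@(1,0) a7@(1,0) a8@(0,0) a9@(1,0) | pheromone: 2 6 0 2 0 0 / 12 2 2 0 0 0 / 0 0 0 0 0 0 / 0 0 0 0 0 0
t=2: a0@(1,0) a1@(1,0) a2@(1,0) a3@(0,1) a4@(1,0) a5@(0,3) a6@(1,0) a7@(1,0) a8@(1,0) a9@(1,0) | pheromone: 1 7 0 3 0 0 / 27 1 1 0 0 0 / 0 0 0 0 0 0 / 0 0 0 0 0 0
t=3: a0@(1,0) a1@(1,0) a2@(1,0) a3@(1,0) a4@(1,0) a5@(0,3) a6@(1,0) a7@(1,0) a8@(1,0) a9@(1,0) | pheromone: 0 6 0 4 0 0 / 44 0 0 0 0 0 / 0 0 0 0 0 0 / 0 0 0 0 0 0
t=4: a0@(1,0) a1@(1,0) a2@(1,0) a3@(1,0) a4@(1,0) a5@(0,3) a6@(1,0) a7@(1,0) a8@(1,0) a9@(1,0) | pheromone: 0 5 0 5 0 0 / 61 0 0 0 0 0 / 0 0 0 0 0 0 / 0 0 0 0 0 0
t=5: a0@(1,0) a1@(1,0) a2@(1,0) a3@(1,0) a4@(1,0) a5@(0,3) a6@(1,0) a7@(1,0) a8@(1,0) a9@(1,0) | pheromone: 0 4 0 6 0 0 / 78 0 0 0 0 0 / 0 0 0 0 0 0 / 0 0 0 0 0 0
t=6: a0@(1,0) a1@(1,0) a2@(1,0) a3@(1,0) a4@(1,0) a5@(0,3) a6@(1,0) a7@(1,0) a8@(1,0) a9@(1,0) | pheromone: 0 3 0 7 0 0 / 95 0 0 0 0 0 / 0 0 0 0 0 0 / 0 0 0 0 0 0
t=7: a0@(1,0) a1@(1,0) a2@(1,0) a3@(1,0) a4@(1,0) a5@(0,3) a6@(1,0) a7@(1,0) a8@(1,0) a9@(1,0) | pheromone: 0 2 0 8 0 0 / 112 0 0 0 0 0 / 0 0 0 0 0 0 / 0 0 0 0 0 0
t=8: a0@(1,0) a1@(1,0) a2@(1,0) a3@(1,0) a4@(1,0) a5@(0,3) a6@(1,0) a7@(1,0) a8@(1,0) a9@(1,0) | pheromone: 0 1 0 9 0 0 / 129 0 0 0 0 0 / 0 0 0 0 0 0 / 0 0 0 0 0 0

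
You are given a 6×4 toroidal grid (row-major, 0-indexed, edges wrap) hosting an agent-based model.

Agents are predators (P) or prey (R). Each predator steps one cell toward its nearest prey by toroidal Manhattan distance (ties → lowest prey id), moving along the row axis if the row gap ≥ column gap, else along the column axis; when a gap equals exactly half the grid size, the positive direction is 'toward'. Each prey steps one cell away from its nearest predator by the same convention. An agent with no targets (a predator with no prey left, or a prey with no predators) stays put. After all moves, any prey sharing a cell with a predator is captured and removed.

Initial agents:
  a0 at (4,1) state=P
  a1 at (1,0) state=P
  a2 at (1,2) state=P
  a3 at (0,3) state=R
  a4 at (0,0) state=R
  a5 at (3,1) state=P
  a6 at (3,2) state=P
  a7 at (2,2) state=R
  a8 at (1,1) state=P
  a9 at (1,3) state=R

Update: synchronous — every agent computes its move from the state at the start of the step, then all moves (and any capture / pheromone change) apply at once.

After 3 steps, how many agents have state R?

t=1: a0@(5,1):P a1@(0,0):P a2@(2,2):P a3@(5,3):R a4@(5,0):R a5@(2,1):P a6@(2,2):P a7@(3,2):R a8@(0,1):P a9@(1,2):R
t=2: a0@(5,0):P a1@(5,0):P a2@(3,2):P a3@(5,2):R a4@(5,3):R a5@(3,1):P a6@(3,2):P a7@(4,2):R a8@(5,1):P a9@(0,2):R
t=3: a0@(5,3):P a1@(5,3):P a2@(4,2):P a5@(4,1):P a6@(4,2):P a8@(5,2):P a9@(1,2):R

1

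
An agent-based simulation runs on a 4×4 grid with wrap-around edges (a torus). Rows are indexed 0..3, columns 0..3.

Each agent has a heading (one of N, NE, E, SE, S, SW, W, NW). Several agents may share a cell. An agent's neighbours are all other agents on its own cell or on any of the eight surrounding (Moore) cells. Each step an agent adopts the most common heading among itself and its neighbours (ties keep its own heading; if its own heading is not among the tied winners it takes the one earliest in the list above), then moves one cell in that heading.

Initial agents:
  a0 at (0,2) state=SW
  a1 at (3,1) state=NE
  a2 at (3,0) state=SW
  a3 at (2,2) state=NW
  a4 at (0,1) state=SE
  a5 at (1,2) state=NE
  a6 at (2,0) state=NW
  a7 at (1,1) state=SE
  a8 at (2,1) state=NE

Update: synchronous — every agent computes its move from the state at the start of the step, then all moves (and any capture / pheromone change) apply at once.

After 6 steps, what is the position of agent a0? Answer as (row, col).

(2, 0)

t=1: a0@(3,3):NE a1@(2,2):NE a2@(2,1):NE a3@(1,3):NE a4@(1,2):SE a5@(0,3):NE a6@(1,1):NE a7@(2,2):SE a8@(1,2):NE
t=2: a0@(2,0):NE a1@(1,3):NE a2@(1,2):NE a3@(0,0):NE a4@(0,3):NE a5@(3,0):NE a6@(0,2):NE a7@(1,3):NE a8@(0,3):NE
t=3: a0@(1,1):NE a1@(0,0):NE a2@(0,3):NE a3@(3,1):NE a4@(3,0):NE a5@(2,1):NE a6@(3,3):NE a7@(0,0):NE a8@(3,0):NE
t=4: a0@(0,2):NE a1@(3,1):NE a2@(3,0):NE a3@(2,2):NE a4@(2,1):NE a5@(1,2):NE a6@(2,0):NE a7@(3,1):NE a8@(2,1):NE
t=5: a0@(3,3):NE a1@(2,2):NE a2@(2,1):NE a3@(1,3):NE a4@(1,2):NE a5@(0,3):NE a6@(1,1):NE a7@(2,2):NE a8@(1,2):NE
t=6: a0@(2,0):NE a1@(1,3):NE a2@(1,2):NE a3@(0,0):NE a4@(0,3):NE a5@(3,0):NE a6@(0,2):NE a7@(1,3):NE a8@(0,3):NE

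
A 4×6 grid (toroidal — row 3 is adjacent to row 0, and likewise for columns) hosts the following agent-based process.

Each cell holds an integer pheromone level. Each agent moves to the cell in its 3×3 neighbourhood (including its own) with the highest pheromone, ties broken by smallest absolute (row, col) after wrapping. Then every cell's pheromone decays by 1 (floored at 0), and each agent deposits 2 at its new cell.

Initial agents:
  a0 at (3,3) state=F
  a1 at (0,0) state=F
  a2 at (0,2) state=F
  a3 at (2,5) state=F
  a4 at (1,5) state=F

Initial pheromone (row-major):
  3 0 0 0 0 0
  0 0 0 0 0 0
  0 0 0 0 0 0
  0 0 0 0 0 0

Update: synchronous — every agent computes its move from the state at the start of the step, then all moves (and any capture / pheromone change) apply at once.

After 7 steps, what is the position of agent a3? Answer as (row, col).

(0, 0)

t=1: a0@(0,2) a1@(0,0) a2@(0,1) a3@(1,0) a4@(0,0) | pheromone: 6 2 2 0 0 0 / 2 0 0 0 0 0 / 0 0 0 0 0 0 / 0 0 0 0 0 0
t=2: a0@(0,1) a1@(0,0) a2@(0,0) a3@(0,0) a4@(0,0) | pheromone: 13 3 1 0 0 0 / 1 0 0 0 0 0 / 0 0 0 0 0 0 / 0 0 0 0 0 0
t=3: a0@(0,0) a1@(0,0) a2@(0,0) a3@(0,0) a4@(0,0) | pheromone: 22 2 0 0 0 0 / 0 0 0 0 0 0 / 0 0 0 0 0 0 / 0 0 0 0 0 0
t=4: a0@(0,0) a1@(0,0) a2@(0,0) a3@(0,0) a4@(0,0) | pheromone: 31 1 0 0 0 0 / 0 0 0 0 0 0 / 0 0 0 0 0 0 / 0 0 0 0 0 0
t=5: a0@(0,0) a1@(0,0) a2@(0,0) a3@(0,0) a4@(0,0) | pheromone: 40 0 0 0 0 0 / 0 0 0 0 0 0 / 0 0 0 0 0 0 / 0 0 0 0 0 0
t=6: a0@(0,0) a1@(0,0) a2@(0,0) a3@(0,0) a4@(0,0) | pheromone: 49 0 0 0 0 0 / 0 0 0 0 0 0 / 0 0 0 0 0 0 / 0 0 0 0 0 0
t=7: a0@(0,0) a1@(0,0) a2@(0,0) a3@(0,0) a4@(0,0) | pheromone: 58 0 0 0 0 0 / 0 0 0 0 0 0 / 0 0 0 0 0 0 / 0 0 0 0 0 0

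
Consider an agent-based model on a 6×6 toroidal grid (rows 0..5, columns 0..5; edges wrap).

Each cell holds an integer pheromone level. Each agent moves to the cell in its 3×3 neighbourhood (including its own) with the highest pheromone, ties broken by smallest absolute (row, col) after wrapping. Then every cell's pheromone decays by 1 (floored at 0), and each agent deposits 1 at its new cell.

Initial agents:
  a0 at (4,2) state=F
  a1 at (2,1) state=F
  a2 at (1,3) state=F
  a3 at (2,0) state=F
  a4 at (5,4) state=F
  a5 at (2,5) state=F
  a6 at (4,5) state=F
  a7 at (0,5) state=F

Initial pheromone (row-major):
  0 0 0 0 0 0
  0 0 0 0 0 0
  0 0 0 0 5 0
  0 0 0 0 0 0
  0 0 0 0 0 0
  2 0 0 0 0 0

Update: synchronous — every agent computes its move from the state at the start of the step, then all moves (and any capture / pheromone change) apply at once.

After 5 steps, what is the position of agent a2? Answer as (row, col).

t=1: a0@(3,1) a1@(1,0) a2@(2,4) a3@(1,0) a4@(0,3) a5@(2,4) a6@(5,0) a7@(5,0) | pheromone: 0 0 0 1 0 0 / 2 0 0 0 0 0 / 0 0 0 0 6 0 / 0 1 0 0 0 0 / 0 0 0 0 0 0 / 3 0 0 0 0 0
t=2: a0@(3,1) a1@(1,0) a2@(2,4) a3@(1,0) a4@(0,3) a5@(2,4) a6@(5,0) a7@(5,0) | pheromone: 0 0 0 1 0 0 / 3 0 0 0 0 0 / 0 0 0 0 7 0 / 0 1 0 0 0 0 / 0 0 0 0 0 0 / 4 0 0 0 0 0
t=3: a0@(3,1) a1@(1,0) a2@(2,4) a3@(1,0) a4@(0,3) a5@(2,4) a6@(5,0) a7@(5,0) | pheromone: 0 0 0 1 0 0 / 4 0 0 0 0 0 / 0 0 0 0 8 0 / 0 1 0 0 0 0 / 0 0 0 0 0 0 / 5 0 0 0 0 0
t=4: a0@(3,1) a1@(1,0) a2@(2,4) a3@(1,0) a4@(0,3) a5@(2,4) a6@(5,0) a7@(5,0) | pheromone: 0 0 0 1 0 0 / 5 0 0 0 0 0 / 0 0 0 0 9 0 / 0 1 0 0 0 0 / 0 0 0 0 0 0 / 6 0 0 0 0 0
t=5: a0@(3,1) a1@(1,0) a2@(2,4) a3@(1,0) a4@(0,3) a5@(2,4) a6@(5,0) a7@(5,0) | pheromone: 0 0 0 1 0 0 / 6 0 0 0 0 0 / 0 0 0 0 10 0 / 0 1 0 0 0 0 / 0 0 0 0 0 0 / 7 0 0 0 0 0

(2, 4)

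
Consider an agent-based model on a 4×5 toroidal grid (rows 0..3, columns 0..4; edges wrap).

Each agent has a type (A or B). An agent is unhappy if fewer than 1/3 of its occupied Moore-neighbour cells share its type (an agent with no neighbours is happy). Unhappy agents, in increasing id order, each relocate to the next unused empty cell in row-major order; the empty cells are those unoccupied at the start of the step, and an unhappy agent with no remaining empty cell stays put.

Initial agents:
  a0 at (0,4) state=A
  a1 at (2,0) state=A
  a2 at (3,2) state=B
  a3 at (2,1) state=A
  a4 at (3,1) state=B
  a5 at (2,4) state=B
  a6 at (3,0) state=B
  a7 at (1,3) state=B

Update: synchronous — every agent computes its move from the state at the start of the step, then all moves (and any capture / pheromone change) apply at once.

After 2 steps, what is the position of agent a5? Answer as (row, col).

(2, 4)

t=1: a0@(0,0):A a1@(0,1):A a2@(3,2):B a3@(0,2):A a4@(3,1):B a5@(2,4):B a6@(3,0):B a7@(1,3):B
t=2: a0@(0,0):A a1@(0,1):A a2@(3,2):B a3@(0,3):A a4@(3,1):B a5@(2,4):B a6@(3,0):B a7@(1,3):B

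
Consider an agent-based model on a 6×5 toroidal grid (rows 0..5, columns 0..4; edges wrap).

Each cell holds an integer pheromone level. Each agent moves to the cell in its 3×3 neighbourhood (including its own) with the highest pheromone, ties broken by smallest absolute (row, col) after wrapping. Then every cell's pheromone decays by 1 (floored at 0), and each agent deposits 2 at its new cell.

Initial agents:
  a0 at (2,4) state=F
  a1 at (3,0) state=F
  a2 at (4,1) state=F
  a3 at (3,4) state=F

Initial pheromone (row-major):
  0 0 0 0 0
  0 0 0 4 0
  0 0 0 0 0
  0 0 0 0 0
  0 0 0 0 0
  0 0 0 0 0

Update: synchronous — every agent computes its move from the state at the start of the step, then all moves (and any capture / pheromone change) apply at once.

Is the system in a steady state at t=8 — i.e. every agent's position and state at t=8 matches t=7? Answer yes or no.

t=1: a0@(1,3) a1@(2,0) a2@(3,0) a3@(2,0) | pheromone: 0 0 0 0 0 / 0 0 0 5 0 / 4 0 0 0 0 / 2 0 0 0 0 / 0 0 0 0 0 / 0 0 0 0 0
t=2: a0@(1,3) a1@(2,0) a2@(2,0) a3@(2,0) | pheromone: 0 0 0 0 0 / 0 0 0 6 0 / 9 0 0 0 0 / 1 0 0 0 0 / 0 0 0 0 0 / 0 0 0 0 0
t=3: a0@(1,3) a1@(2,0) a2@(2,0) a3@(2,0) | pheromone: 0 0 0 0 0 / 0 0 0 7 0 / 14 0 0 0 0 / 0 0 0 0 0 / 0 0 0 0 0 / 0 0 0 0 0
t=4: a0@(1,3) a1@(2,0) a2@(2,0) a3@(2,0) | pheromone: 0 0 0 0 0 / 0 0 0 8 0 / 19 0 0 0 0 / 0 0 0 0 0 / 0 0 0 0 0 / 0 0 0 0 0
t=5: a0@(1,3) a1@(2,0) a2@(2,0) a3@(2,0) | pheromone: 0 0 0 0 0 / 0 0 0 9 0 / 24 0 0 0 0 / 0 0 0 0 0 / 0 0 0 0 0 / 0 0 0 0 0
t=6: a0@(1,3) a1@(2,0) a2@(2,0) a3@(2,0) | pheromone: 0 0 0 0 0 / 0 0 0 10 0 / 29 0 0 0 0 / 0 0 0 0 0 / 0 0 0 0 0 / 0 0 0 0 0
t=7: a0@(1,3) a1@(2,0) a2@(2,0) a3@(2,0) | pheromone: 0 0 0 0 0 / 0 0 0 11 0 / 34 0 0 0 0 / 0 0 0 0 0 / 0 0 0 0 0 / 0 0 0 0 0
t=8: a0@(1,3) a1@(2,0) a2@(2,0) a3@(2,0) | pheromone: 0 0 0 0 0 / 0 0 0 12 0 / 39 0 0 0 0 / 0 0 0 0 0 / 0 0 0 0 0 / 0 0 0 0 0

yes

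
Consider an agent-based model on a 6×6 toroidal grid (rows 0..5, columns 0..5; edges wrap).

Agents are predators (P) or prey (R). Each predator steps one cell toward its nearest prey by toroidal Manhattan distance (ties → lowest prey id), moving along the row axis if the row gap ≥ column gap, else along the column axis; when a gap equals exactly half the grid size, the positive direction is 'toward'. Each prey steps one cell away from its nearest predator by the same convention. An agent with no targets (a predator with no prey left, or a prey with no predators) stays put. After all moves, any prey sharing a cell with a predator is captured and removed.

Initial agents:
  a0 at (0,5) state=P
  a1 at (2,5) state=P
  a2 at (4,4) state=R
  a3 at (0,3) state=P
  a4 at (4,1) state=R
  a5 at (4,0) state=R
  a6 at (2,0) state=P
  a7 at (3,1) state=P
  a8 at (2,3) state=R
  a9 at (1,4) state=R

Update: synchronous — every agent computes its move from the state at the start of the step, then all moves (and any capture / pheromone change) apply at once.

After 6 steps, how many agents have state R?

t=1: a0@(1,5):P a1@(2,4):P a2@(3,4):R a3@(1,3):P a4@(5,1):R a5@(5,0):R a6@(3,0):P a7@(4,1):P a8@(2,2):R
t=2: a0@(2,5):P a1@(3,4):P a2@(4,4):R a3@(2,3):P a4@(0,1):R a5@(0,0):R a6@(3,5):P a7@(5,1):P a8@(2,1):R
t=3: a0@(2,0):P a1@(4,4):P a2@(5,4):R a3@(2,2):P a4@(1,1):R a5@(1,0):R a6@(4,5):P a7@(0,1):P
t=4: a0@(1,0):P a1@(5,4):P a2@(0,4):R a3@(1,2):P a4@(2,1):R a5@(0,0):R a6@(5,5):P a7@(1,1):P
t=5: a0@(0,0):P a1@(0,4):P a2@(1,4):R a3@(2,2):P a4@(3,1):R a5@(5,0):R a6@(0,5):P a7@(2,1):P
t=6: a0@(5,0):P a1@(1,4):P a2@(2,4):R a3@(3,2):P a4@(4,1):R a5@(4,0):R a6@(1,5):P a7@(3,1):P

3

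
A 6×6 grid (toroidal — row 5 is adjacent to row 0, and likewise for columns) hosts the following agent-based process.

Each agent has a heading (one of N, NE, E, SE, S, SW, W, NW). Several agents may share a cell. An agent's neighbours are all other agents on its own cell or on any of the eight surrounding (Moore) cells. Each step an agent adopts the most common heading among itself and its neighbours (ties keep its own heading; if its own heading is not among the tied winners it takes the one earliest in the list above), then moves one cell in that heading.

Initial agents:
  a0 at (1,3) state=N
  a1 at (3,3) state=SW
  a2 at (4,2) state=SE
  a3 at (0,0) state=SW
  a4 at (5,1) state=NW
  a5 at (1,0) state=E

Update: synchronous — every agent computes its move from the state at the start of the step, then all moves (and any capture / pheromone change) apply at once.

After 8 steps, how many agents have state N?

t=1: a0@(0,3):N a1@(4,2):SW a2@(5,3):SE a3@(1,5):SW a4@(4,0):NW a5@(1,1):E
t=2: a0@(5,3):N a1@(5,1):SW a2@(0,4):SE a3@(2,4):SW a4@(3,5):NW a5@(1,2):E
t=3: a0@(4,3):N a1@(0,0):SW a2@(1,5):SE a3@(3,3):SW a4@(2,4):NW a5@(1,3):E
t=4: a0@(3,3):N a1@(1,5):SW a2@(2,0):SE a3@(4,2):SW a4@(1,3):NW a5@(1,4):E
t=5: a0@(2,3):N a1@(2,4):SW a2@(3,1):SE a3@(5,1):SW a4@(0,2):NW a5@(1,5):E
t=6: a0@(1,3):N a1@(3,3):SW a2@(4,2):SE a3@(0,0):SW a4@(5,1):NW a5@(1,0):E
t=7: a0@(0,3):N a1@(4,2):SW a2@(5,3):SE a3@(1,5):SW a4@(4,0):NW a5@(1,1):E
t=8: a0@(5,3):N a1@(5,1):SW a2@(0,4):SE a3@(2,4):SW a4@(3,5):NW a5@(1,2):E

1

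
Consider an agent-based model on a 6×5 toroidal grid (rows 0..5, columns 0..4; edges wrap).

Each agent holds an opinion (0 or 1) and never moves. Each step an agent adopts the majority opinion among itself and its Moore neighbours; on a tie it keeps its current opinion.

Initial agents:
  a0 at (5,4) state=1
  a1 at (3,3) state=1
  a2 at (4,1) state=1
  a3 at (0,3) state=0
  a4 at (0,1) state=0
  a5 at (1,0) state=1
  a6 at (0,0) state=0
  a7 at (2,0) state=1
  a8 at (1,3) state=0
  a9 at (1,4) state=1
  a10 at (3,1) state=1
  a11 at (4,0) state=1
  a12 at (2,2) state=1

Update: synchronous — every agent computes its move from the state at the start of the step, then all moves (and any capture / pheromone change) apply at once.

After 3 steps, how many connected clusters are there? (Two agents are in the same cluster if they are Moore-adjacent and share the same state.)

t=1: a0@(5,4):1 a1@(3,3):1 a2@(4,1):1 a3@(0,3):0 a4@(0,1):0 a5@(1,0):1 a6@(0,0):1 a7@(2,0):1 a8@(1,3):0 a9@(1,4):1 a10@(3,1):1 a11@(4,0):1 a12@(2,2):1
t=2: a0@(5,4):1 a1@(3,3):1 a2@(4,1):1 a3@(0,3):0 a4@(0,1):1 a5@(1,0):1 a6@(0,0):1 a7@(2,0):1 a8@(1,3):0 a9@(1,4):1 a10@(3,1):1 a11@(4,0):1 a12@(2,2):1
t=3: (unchanged — steady state)

2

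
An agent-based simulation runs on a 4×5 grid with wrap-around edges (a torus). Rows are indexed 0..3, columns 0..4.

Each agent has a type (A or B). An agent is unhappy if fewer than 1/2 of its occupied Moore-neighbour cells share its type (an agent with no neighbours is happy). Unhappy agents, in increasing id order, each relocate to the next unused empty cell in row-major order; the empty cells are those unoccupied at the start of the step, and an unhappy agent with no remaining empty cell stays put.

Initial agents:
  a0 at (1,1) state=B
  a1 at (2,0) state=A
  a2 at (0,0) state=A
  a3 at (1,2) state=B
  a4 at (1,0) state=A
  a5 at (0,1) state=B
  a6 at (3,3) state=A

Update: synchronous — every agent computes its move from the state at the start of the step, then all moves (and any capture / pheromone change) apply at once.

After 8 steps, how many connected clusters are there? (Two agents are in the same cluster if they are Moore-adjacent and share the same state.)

2

t=1: a0@(0,2):B a1@(2,0):A a2@(0,3):A a3@(1,2):B a4@(1,0):A a5@(0,1):B a6@(3,3):A
t=2: a0@(0,2):B a1@(2,0):A a2@(0,0):A a3@(1,2):B a4@(1,0):A a5@(0,1):B a6@(3,3):A
t=3: a0@(0,2):B a1@(2,0):A a2@(0,0):A a3@(1,2):B a4@(1,0):A a5@(0,1):B a6@(0,3):A
t=4: a0@(0,2):B a1@(2,0):A a2@(0,0):A a3@(1,2):B a4@(1,0):A a5@(0,1):B a6@(0,4):A
t=5: (unchanged — steady state)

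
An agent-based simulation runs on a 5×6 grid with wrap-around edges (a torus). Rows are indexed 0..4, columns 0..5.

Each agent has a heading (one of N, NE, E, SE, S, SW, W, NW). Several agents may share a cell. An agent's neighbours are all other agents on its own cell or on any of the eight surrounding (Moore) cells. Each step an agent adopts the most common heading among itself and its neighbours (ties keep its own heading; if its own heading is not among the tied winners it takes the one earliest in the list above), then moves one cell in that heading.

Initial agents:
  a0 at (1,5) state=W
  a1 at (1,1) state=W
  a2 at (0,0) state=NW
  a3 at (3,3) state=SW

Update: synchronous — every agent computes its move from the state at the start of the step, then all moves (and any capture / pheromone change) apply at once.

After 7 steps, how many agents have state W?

t=1: a0@(1,4):W a1@(1,0):W a2@(0,5):W a3@(4,2):SW
t=2: a0@(1,3):W a1@(1,5):W a2@(0,4):W a3@(0,1):SW
t=3: a0@(1,2):W a1@(1,4):W a2@(0,3):W a3@(1,0):SW
t=4: a0@(1,1):W a1@(1,3):W a2@(0,2):W a3@(2,5):SW
t=5: a0@(1,0):W a1@(1,2):W a2@(0,1):W a3@(3,4):SW
t=6: a0@(1,5):W a1@(1,1):W a2@(0,0):W a3@(4,3):SW
t=7: a0@(1,4):W a1@(1,0):W a2@(0,5):W a3@(0,2):SW

3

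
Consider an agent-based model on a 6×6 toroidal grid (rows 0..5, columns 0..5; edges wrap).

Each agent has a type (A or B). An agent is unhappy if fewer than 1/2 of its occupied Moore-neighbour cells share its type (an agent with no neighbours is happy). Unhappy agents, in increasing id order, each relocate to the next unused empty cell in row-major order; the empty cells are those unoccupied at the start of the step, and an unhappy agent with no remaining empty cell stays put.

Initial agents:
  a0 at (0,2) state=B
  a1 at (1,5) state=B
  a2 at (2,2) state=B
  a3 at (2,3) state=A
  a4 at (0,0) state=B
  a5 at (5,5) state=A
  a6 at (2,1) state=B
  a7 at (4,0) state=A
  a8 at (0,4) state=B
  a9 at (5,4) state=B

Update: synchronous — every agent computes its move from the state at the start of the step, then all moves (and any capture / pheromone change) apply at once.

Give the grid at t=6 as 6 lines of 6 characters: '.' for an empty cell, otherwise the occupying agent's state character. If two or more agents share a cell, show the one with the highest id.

BAABBB
.....B
..B...
......
A.....
....B.

t=1: a0@(0,2):B a1@(1,5):B a2@(2,2):B a3@(0,1):A a4@(0,0):B a5@(0,3):A a6@(2,1):B a7@(4,0):A a8@(0,4):B a9@(5,4):B
t=2: a0@(0,5):B a1@(1,5):B a2@(2,2):B a3@(1,0):A a4@(0,0):B a5@(1,1):A a6@(2,1):B a7@(4,0):A a8@(0,4):B a9@(5,4):B
t=3: a0@(0,5):B a1@(1,5):B a2@(2,2):B a3@(0,1):A a4@(0,0):B a5@(0,2):A a6@(0,3):B a7@(4,0):A a8@(0,4):B a9@(5,4):B
t=4: (unchanged — steady state)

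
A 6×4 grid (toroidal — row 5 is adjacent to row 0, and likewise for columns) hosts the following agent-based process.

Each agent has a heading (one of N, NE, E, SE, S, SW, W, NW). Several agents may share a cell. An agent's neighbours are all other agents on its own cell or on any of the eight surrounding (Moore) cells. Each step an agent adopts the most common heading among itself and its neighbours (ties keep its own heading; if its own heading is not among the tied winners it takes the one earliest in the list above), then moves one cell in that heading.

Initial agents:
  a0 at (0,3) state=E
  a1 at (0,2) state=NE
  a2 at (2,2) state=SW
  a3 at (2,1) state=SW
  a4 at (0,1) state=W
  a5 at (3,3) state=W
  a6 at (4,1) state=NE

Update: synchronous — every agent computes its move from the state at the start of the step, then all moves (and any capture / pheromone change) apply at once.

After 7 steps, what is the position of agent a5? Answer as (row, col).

t=1: a0@(0,0):E a1@(5,3):NE a2@(3,1):SW a3@(3,0):SW a4@(0,0):W a5@(3,2):W a6@(3,2):NE
t=2: a0@(0,1):E a1@(4,0):NE a2@(4,0):SW a3@(4,3):SW a4@(0,3):W a5@(3,1):W a6@(2,3):NE
t=3: a0@(0,2):E a1@(5,3):SW a2@(5,3):SW a3@(5,2):SW a4@(0,2):W a5@(3,0):W a6@(1,0):NE
t=4: a0@(1,1):SW a1@(0,2):SW a2@(0,2):SW a3@(0,1):SW a4@(1,1):SW a5@(3,3):W a6@(0,1):NE
t=5: a0@(2,0):SW a1@(1,1):SW a2@(1,1):SW a3@(1,0):SW a4@(2,0):SW a5@(3,2):W a6@(1,0):SW
t=6: a0@(3,3):SW a1@(2,0):SW a2@(2,0):SW a3@(2,3):SW a4@(3,3):SW a5@(3,1):W a6@(2,3):SW
t=7: a0@(4,2):SW a1@(3,3):SW a2@(3,3):SW a3@(3,2):SW a4@(4,2):SW a5@(4,0):SW a6@(3,2):SW

(4, 0)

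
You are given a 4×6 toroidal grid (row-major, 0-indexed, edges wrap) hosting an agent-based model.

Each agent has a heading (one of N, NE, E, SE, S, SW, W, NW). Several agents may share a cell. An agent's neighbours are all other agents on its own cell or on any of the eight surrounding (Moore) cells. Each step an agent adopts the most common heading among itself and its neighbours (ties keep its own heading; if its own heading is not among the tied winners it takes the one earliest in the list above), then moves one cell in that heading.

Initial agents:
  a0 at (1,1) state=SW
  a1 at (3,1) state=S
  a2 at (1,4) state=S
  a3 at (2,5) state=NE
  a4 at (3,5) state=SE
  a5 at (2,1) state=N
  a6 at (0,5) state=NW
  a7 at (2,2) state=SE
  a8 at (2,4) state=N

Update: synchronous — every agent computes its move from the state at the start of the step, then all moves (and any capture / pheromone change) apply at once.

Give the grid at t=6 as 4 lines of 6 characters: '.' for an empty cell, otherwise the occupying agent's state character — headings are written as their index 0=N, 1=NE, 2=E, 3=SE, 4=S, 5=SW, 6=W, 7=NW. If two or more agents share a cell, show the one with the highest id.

t=1: a0@(2,0):SW a1@(0,1):S a2@(2,4):S a3@(1,0):NE a4@(0,0):SE a5@(1,1):N a6@(3,4):NW a7@(3,3):SE a8@(1,4):N
t=2: a0@(3,5):SW a1@(1,1):S a2@(3,4):S a3@(0,1):NE a4@(1,1):SE a5@(0,1):N a6@(2,3):NW a7@(0,4):SE a8@(0,4):N
t=3: a0@(0,4):SW a1@(2,1):S a2@(0,4):S a3@(3,2):NE a4@(2,2):SE a5@(3,1):N a6@(1,2):NW a7@(1,5):SE a8@(3,4):N
t=4: a0@(1,3):SW a1@(3,1):S a2@(1,4):S a3@(2,3):NE a4@(3,3):SE a5@(2,1):N a6@(0,1):NW a7@(2,0):SE a8@(2,4):N
t=5: a0@(2,2):SW a1@(0,1):S a2@(2,4):S a3@(1,4):NE a4@(0,4):SE a5@(1,1):N a6@(3,0):NW a7@(3,1):SE a8@(1,4):N
t=6: a0@(3,1):SW a1@(1,1):S a2@(3,4):S a3@(0,5):NE a4@(1,5):SE a5@(0,1):N a6@(2,5):NW a7@(0,2):SE a8@(0,4):N

.03.01
.4...3
.....7
.5..4.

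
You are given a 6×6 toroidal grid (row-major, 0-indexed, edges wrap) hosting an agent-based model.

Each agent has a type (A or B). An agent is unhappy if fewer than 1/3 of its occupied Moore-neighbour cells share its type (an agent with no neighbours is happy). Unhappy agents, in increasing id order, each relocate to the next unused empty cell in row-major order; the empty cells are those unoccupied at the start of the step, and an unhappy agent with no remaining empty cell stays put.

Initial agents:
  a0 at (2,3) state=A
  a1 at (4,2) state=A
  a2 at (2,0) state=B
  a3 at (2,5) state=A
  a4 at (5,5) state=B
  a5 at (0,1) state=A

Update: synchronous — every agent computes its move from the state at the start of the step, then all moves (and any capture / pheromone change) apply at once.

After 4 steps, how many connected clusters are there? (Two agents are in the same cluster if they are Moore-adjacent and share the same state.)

4

t=1: a0@(2,3):A a1@(4,2):A a2@(0,0):B a3@(0,2):A a4@(5,5):B a5@(0,1):A
t=2: (unchanged — steady state)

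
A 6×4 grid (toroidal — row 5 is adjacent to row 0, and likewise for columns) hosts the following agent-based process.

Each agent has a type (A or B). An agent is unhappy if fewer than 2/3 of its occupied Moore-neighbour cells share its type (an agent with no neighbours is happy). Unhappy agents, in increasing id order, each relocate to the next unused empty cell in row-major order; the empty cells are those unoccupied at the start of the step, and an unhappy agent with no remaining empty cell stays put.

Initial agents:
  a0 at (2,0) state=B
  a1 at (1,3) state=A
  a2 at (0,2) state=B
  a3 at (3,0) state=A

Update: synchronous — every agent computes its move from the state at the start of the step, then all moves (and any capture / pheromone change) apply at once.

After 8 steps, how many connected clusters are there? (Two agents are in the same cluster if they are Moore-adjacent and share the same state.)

t=1: a0@(0,0):B a1@(0,1):A a2@(0,3):B a3@(1,0):A
t=2: a0@(0,2):B a1@(1,1):A a2@(1,2):B a3@(1,3):A
t=3: a0@(0,0):B a1@(0,1):A a2@(0,3):B a3@(1,0):A
t=4: a0@(0,2):B a1@(1,1):A a2@(1,2):B a3@(1,3):A
t=5: a0@(0,0):B a1@(0,1):A a2@(0,3):B a3@(1,0):A
t=6: a0@(0,2):B a1@(1,1):A a2@(1,2):B a3@(1,3):A
t=7: a0@(0,0):B a1@(0,1):A a2@(0,3):B a3@(1,0):A
t=8: a0@(0,2):B a1@(1,1):A a2@(1,2):B a3@(1,3):A

3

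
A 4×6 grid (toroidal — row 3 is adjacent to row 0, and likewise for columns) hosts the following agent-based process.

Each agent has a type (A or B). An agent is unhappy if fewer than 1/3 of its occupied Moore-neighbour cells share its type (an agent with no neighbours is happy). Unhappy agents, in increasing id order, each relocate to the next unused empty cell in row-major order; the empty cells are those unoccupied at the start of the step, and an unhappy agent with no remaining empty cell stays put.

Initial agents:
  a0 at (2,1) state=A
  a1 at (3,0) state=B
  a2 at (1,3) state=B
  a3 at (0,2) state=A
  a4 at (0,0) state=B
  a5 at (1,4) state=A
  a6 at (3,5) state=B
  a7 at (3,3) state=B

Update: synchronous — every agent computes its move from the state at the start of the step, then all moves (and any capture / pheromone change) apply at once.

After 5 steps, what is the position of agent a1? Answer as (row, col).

(3, 0)

t=1: a0@(0,1):A a1@(3,0):B a2@(0,3):B a3@(0,4):A a4@(0,0):B a5@(0,5):A a6@(3,5):B a7@(1,0):B
t=2: a0@(0,2):A a1@(3,0):B a2@(1,1):B a3@(0,4):A a4@(0,0):B a5@(1,2):A a6@(3,5):B a7@(1,0):B
t=3: a0@(0,2):A a1@(3,0):B a2@(1,1):B a3@(0,1):A a4@(0,0):B a5@(1,2):A a6@(3,5):B a7@(1,0):B
t=4: (unchanged — steady state)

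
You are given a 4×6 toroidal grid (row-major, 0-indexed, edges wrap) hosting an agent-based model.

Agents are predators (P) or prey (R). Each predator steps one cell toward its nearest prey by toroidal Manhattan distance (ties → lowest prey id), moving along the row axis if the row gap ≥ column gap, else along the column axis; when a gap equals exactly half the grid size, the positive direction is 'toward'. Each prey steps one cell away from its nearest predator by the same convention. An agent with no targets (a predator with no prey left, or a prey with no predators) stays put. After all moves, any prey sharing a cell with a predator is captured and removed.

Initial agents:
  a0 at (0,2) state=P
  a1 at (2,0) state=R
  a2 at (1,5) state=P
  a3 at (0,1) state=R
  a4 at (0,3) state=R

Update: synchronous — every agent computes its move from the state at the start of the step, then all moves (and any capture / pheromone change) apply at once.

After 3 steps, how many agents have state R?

t=1: a0@(0,1):P a1@(3,0):R a2@(2,5):P a3@(0,0):R a4@(0,4):R
t=2: a0@(0,0):P a1@(2,0):R a2@(3,5):P a3@(0,5):R a4@(0,3):R
t=3: a0@(0,5):P a1@(1,0):R a2@(0,5):P a3@(0,4):R a4@(0,2):R

3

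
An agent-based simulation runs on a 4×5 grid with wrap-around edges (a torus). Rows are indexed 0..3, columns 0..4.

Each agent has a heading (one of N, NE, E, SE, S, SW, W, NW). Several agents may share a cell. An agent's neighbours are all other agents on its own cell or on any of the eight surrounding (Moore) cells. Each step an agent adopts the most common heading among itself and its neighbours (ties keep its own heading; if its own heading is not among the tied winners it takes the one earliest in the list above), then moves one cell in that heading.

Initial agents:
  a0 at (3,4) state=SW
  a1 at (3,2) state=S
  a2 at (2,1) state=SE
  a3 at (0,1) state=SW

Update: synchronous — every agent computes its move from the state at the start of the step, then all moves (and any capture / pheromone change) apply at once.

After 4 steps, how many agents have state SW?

t=1: a0@(0,3):SW a1@(0,2):S a2@(3,2):SE a3@(1,0):SW
t=2: a0@(1,2):SW a1@(1,2):S a2@(0,3):SE a3@(2,4):SW
t=3: a0@(2,1):SW a1@(2,2):S a2@(1,4):SE a3@(3,3):SW
t=4: a0@(3,0):SW a1@(3,1):SW a2@(2,0):SE a3@(0,2):SW

3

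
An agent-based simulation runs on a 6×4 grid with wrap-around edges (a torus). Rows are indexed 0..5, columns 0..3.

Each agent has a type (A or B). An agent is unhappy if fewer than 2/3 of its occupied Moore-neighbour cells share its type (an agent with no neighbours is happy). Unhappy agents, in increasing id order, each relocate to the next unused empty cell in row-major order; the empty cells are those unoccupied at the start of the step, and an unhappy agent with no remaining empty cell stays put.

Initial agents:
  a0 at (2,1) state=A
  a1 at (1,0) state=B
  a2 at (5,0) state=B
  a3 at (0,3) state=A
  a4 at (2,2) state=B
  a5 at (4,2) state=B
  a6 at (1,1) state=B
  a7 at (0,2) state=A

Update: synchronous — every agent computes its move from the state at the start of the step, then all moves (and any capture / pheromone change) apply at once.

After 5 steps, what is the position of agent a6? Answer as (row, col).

t=1: a0@(0,0):A a1@(0,1):B a2@(1,2):B a3@(1,3):A a4@(2,0):B a5@(4,2):B a6@(2,3):B a7@(3,0):A
t=2: a0@(0,2):A a1@(0,3):B a2@(1,2):B a3@(1,0):A a4@(1,1):B a5@(4,2):B a6@(2,1):B a7@(2,2):A
t=3: a0@(0,0):A a1@(0,1):B a2@(1,3):B a3@(2,0):A a4@(2,3):B a5@(4,2):B a6@(3,0):B a7@(3,1):A
t=4: a0@(0,2):A a1@(0,3):B a2@(1,0):B a3@(1,1):A a4@(2,3):B a5@(1,2):B a6@(2,1):B a7@(2,2):A
t=5: a0@(0,0):A a1@(0,3):B a2@(1,0):B a3@(0,1):A a4@(2,3):B a5@(1,3):B a6@(2,0):B a7@(3,0):A

(2, 0)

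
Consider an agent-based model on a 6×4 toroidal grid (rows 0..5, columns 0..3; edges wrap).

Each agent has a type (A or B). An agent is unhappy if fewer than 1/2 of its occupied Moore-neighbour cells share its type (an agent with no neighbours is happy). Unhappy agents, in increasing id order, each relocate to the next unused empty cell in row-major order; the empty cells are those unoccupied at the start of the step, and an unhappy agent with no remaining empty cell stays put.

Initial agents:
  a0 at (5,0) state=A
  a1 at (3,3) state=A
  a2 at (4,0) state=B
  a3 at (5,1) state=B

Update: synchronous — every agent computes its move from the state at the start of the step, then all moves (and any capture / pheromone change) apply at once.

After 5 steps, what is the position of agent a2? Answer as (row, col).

(1, 1)

t=1: a0@(0,0):A a1@(0,1):A a2@(0,2):B a3@(5,1):B
t=2: a0@(0,0):A a1@(0,3):A a2@(0,2):B a3@(1,0):B
t=3: a0@(0,0):A a1@(0,1):A a2@(1,1):B a3@(1,2):B
t=4: a0@(0,0):A a1@(0,2):A a2@(0,3):B a3@(1,2):B
t=5: a0@(0,1):A a1@(1,0):A a2@(1,1):B a3@(1,2):B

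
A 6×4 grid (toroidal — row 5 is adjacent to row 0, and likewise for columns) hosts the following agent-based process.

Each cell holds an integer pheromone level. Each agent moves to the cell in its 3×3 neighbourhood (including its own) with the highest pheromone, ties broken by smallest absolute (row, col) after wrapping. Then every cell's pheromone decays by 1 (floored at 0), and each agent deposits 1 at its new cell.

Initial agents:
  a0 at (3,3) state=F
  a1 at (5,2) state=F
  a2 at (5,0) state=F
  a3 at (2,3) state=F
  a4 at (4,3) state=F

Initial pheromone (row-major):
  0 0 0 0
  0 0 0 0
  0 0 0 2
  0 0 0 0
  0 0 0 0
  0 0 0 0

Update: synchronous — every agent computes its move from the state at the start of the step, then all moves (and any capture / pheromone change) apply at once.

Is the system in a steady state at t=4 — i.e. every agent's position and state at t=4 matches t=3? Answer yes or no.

yes

t=1: a0@(2,3) a1@(0,1) a2@(0,0) a3@(2,3) a4@(3,0) | pheromone: 1 1 0 0 / 0 0 0 0 / 0 0 0 3 / 1 0 0 0 / 0 0 0 0 / 0 0 0 0
t=2: a0@(2,3) a1@(0,0) a2@(0,0) a3@(2,3) a4@(2,3) | pheromone: 2 0 0 0 / 0 0 0 0 / 0 0 0 5 / 0 0 0 0 / 0 0 0 0 / 0 0 0 0
t=3: a0@(2,3) a1@(0,0) a2@(0,0) a3@(2,3) a4@(2,3) | pheromone: 3 0 0 0 / 0 0 0 0 / 0 0 0 7 / 0 0 0 0 / 0 0 0 0 / 0 0 0 0
t=4: a0@(2,3) a1@(0,0) a2@(0,0) a3@(2,3) a4@(2,3) | pheromone: 4 0 0 0 / 0 0 0 0 / 0 0 0 9 / 0 0 0 0 / 0 0 0 0 / 0 0 0 0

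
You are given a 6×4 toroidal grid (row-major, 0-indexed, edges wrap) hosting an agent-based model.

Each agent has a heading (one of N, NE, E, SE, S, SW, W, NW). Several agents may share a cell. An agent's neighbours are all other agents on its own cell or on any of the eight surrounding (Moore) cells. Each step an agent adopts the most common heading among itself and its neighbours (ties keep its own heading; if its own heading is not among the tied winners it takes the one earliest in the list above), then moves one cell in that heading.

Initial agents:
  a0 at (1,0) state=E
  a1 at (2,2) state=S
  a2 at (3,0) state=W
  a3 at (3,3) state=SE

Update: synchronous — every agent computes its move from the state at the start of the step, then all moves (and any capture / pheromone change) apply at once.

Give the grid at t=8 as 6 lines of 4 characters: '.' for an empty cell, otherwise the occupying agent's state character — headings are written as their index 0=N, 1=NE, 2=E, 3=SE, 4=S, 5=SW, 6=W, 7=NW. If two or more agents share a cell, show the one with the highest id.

t=1: a0@(1,1):E a1@(3,2):S a2@(3,3):W a3@(4,0):SE
t=2: a0@(1,2):E a1@(4,2):S a2@(3,2):W a3@(5,1):SE
t=3: a0@(1,3):E a1@(5,2):S a2@(3,1):W a3@(0,2):SE
t=4: a0@(1,0):E a1@(0,2):S a2@(3,0):W a3@(1,3):SE
t=5: a0@(1,1):E a1@(1,2):S a2@(3,3):W a3@(2,0):SE
t=6: a0@(1,2):E a1@(2,2):S a2@(3,2):W a3@(3,1):SE
t=7: a0@(1,3):E a1@(3,2):S a2@(3,1):W a3@(4,2):SE
t=8: a0@(1,0):E a1@(4,2):S a2@(3,0):W a3@(5,3):SE

....
2...
....
6...
..4.
...3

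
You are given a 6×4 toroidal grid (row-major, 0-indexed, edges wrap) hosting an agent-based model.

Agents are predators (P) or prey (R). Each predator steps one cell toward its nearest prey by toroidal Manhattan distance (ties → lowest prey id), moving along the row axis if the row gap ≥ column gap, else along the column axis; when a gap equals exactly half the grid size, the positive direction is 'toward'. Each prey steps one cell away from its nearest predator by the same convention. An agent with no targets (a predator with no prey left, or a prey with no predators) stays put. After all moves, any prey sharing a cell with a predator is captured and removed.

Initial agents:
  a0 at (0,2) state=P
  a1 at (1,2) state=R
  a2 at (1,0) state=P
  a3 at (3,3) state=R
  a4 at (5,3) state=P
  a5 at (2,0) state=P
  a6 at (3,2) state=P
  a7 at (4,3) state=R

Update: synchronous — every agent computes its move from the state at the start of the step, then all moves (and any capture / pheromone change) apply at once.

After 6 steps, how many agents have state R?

1

t=1: a0@(1,2):P a1@(2,2):R a2@(1,1):P a4@(4,3):P a5@(3,0):P a6@(3,3):P
t=2: a0@(2,2):P a1@(3,2):R a2@(2,1):P a4@(3,3):P a5@(3,1):P a6@(2,3):P
t=3: a0@(3,2):P a1@(4,2):R a2@(3,1):P a4@(3,2):P a5@(3,2):P a6@(3,3):P
t=4: a0@(4,2):P a1@(5,2):R a2@(4,1):P a4@(4,2):P a5@(4,2):P a6@(4,3):P
t=5: a0@(5,2):P a1@(0,2):R a2@(5,1):P a4@(5,2):P a5@(5,2):P a6@(5,3):P
t=6: a0@(0,2):P a1@(1,2):R a2@(0,1):P a4@(0,2):P a5@(0,2):P a6@(0,3):P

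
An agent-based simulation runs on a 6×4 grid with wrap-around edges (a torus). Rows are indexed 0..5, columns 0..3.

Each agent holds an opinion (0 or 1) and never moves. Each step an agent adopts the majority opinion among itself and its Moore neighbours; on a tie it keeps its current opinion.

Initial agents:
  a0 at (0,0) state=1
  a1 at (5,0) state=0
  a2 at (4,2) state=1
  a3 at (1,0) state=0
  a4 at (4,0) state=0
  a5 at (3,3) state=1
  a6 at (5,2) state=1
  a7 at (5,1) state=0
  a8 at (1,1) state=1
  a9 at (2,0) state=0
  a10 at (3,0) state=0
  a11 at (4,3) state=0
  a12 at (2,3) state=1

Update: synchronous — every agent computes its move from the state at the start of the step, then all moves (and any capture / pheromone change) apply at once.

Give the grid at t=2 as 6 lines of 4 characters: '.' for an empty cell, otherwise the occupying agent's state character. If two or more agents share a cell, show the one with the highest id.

0...
01..
0..0
0..0
0.00
001.

t=1: a0@(0,0):0 a1@(5,0):0 a2@(4,2):1 a3@(1,0):1 a4@(4,0):0 a5@(3,3):0 a6@(5,2):1 a7@(5,1):0 a8@(1,1):1 a9@(2,0):0 a10@(3,0):0 a11@(4,3):0 a12@(2,3):0
t=2: a0@(0,0):0 a1@(5,0):0 a2@(4,2):0 a3@(1,0):0 a4@(4,0):0 a5@(3,3):0 a6@(5,2):1 a7@(5,1):0 a8@(1,1):1 a9@(2,0):0 a10@(3,0):0 a11@(4,3):0 a12@(2,3):0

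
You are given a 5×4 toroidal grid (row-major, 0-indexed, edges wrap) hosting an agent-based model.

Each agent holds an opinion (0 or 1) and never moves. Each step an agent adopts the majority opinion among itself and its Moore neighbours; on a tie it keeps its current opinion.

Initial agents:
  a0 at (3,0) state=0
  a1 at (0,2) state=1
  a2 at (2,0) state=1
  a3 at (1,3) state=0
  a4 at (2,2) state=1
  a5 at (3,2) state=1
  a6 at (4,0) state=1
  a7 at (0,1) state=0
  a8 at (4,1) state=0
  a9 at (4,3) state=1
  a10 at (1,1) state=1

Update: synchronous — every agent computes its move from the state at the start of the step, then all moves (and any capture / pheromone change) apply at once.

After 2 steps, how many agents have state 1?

11

t=1: a0@(3,0):1 a1@(0,2):1 a2@(2,0):1 a3@(1,3):1 a4@(2,2):1 a5@(3,2):1 a6@(4,0):0 a7@(0,1):1 a8@(4,1):0 a9@(4,3):1 a10@(1,1):1
t=2: a0@(3,0):1 a1@(0,2):1 a2@(2,0):1 a3@(1,3):1 a4@(2,2):1 a5@(3,2):1 a6@(4,0):1 a7@(0,1):1 a8@(4,1):1 a9@(4,3):1 a10@(1,1):1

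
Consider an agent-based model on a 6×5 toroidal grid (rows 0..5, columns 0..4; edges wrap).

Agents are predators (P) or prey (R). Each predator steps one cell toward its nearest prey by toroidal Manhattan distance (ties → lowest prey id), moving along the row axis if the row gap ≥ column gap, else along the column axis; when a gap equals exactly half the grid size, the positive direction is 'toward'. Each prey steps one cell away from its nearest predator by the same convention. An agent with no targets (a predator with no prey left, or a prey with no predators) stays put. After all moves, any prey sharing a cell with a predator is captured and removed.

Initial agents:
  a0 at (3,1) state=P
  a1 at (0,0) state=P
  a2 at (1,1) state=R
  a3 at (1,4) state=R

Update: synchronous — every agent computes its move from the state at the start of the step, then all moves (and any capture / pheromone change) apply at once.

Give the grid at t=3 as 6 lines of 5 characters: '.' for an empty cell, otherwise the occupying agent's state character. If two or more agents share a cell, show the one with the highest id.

t=1: a0@(2,1):P a1@(1,0):P a2@(0,1):R a3@(2,4):R
t=2: a0@(1,1):P a1@(0,0):P a2@(5,1):R a3@(2,3):R
t=3: a0@(0,1):P a1@(5,0):P a2@(4,1):R a3@(2,4):R

.P...
.....
....R
.....
.R...
P....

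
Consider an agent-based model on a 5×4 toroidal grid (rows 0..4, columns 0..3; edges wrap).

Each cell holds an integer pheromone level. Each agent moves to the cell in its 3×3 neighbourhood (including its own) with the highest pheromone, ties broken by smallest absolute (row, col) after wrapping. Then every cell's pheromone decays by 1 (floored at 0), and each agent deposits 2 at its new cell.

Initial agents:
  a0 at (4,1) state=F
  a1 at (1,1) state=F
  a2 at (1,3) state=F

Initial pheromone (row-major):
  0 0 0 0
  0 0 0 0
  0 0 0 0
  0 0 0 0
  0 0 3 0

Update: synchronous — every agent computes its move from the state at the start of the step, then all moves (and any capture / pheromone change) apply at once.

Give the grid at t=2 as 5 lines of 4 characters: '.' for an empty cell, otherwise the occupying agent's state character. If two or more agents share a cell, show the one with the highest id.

F...
....
....
....
..F.

t=1: a0@(4,2) a1@(0,0) a2@(0,0) | pheromone: 4 0 0 0 / 0 0 0 0 / 0 0 0 0 / 0 0 0 0 / 0 0 4 0
t=2: a0@(4,2) a1@(0,0) a2@(0,0) | pheromone: 7 0 0 0 / 0 0 0 0 / 0 0 0 0 / 0 0 0 0 / 0 0 5 0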